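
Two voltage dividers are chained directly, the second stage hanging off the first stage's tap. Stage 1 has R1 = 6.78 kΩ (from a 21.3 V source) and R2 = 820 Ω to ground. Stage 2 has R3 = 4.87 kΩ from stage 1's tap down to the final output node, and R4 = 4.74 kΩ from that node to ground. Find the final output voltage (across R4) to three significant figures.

V_out ≈ 1.05 V

Stage 2 presents R3+R4 = 9610 Ω as a load on stage 1's tap.
Stage 1's lower leg becomes R2‖(R3+R4) = 755.5 Ω, so V_mid = 21.3 × 755.5/7536 = 2.136 V.
Stage 2 is itself unloaded: V_out = V_mid × R4/(R3+R4) = 2.136 × 4740/9610 = 1.05 V.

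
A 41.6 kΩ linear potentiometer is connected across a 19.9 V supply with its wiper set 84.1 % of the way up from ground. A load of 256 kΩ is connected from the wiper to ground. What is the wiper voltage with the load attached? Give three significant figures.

The wiper splits the pot into (1−α)R = 6.614 kΩ above and αR = 34.99 kΩ below.
Lower section ‖ load = 30.78 kΩ.
V_wiper = 19.9 × 30.78/(6.614 + 30.78) = 16.4 V.

V ≈ 16.4 V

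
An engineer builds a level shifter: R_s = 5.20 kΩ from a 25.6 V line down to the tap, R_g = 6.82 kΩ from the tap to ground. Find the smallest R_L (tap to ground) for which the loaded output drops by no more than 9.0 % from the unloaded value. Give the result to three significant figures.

R_L(min) ≈ 29.8 kΩ

Output resistance R_th = R_s‖R_g = (5.20 × 6.82)/12.02 = 2.950 kΩ.
The fractional drop is R_th/(R_th + R_L); requiring this ≤ 0.0900 gives R_L ≥ R_th(1/0.0900 − 1) = 2.950 × 10.11 = 29.8 kΩ.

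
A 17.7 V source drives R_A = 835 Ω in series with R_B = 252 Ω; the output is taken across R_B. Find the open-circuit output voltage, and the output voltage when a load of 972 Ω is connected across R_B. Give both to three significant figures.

Unloaded: 4.10 V; loaded: 3.42 V

Open-circuit: V = 17.7 × 252/(835 + 252) = 4.10 V.
With the load, R_B becomes R_B‖R_L = 200.1 Ω, so V = 17.7 × 200.1/1035 = 3.42 V.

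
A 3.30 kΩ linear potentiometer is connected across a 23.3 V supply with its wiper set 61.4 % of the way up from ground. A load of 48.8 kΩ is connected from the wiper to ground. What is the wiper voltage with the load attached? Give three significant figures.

V ≈ 14.1 V

The wiper splits the pot into (1−α)R = 1.274 kΩ above and αR = 2.026 kΩ below.
Lower section ‖ load = 1.945 kΩ.
V_wiper = 23.3 × 1.945/(1.274 + 1.945) = 14.1 V.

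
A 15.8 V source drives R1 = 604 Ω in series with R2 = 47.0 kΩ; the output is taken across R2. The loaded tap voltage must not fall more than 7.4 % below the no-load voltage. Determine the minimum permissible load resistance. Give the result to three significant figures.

R_L(min) ≈ 7.46 kΩ

Output resistance R_th = R1‖R2 = (604 × 47000)/47600 = 596.3 Ω.
The fractional drop is R_th/(R_th + R_L); requiring this ≤ 0.0740 gives R_L ≥ R_th(1/0.0740 − 1) = 596.3 × 12.51 = 7.46 kΩ.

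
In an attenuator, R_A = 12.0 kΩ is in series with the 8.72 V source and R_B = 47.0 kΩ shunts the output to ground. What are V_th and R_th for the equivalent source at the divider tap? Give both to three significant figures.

V_th = 6.95 V, R_th = 9.56 kΩ

V_th is the open-circuit tap voltage: 8.72 × 47.0/(12.0 + 47.0) = 6.95 V.
With the supply zeroed, R_A and R_B appear in parallel from the tap: R_th = R_A‖R_B = (12.0 × 47.0)/59.00 = 9.56 kΩ.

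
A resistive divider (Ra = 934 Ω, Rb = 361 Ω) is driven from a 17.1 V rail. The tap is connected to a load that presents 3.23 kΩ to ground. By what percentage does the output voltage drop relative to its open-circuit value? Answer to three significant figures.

7.46 %

The divider's output (Thévenin) resistance is Ra‖Rb = 260.4 Ω.
Fractional drop under load = R_th/(R_th + R_L) = 260.4 / (260.4 + 3230) = 0.07460.
So the output falls by 7.46 %.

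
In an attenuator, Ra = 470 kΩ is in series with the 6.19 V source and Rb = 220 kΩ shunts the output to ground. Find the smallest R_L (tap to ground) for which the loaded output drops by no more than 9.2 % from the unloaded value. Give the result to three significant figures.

R_L(min) ≈ 1.48 MΩ

Output resistance R_th = Ra‖Rb = (470 × 220)/690.0 = 149.9 kΩ.
The fractional drop is R_th/(R_th + R_L); requiring this ≤ 0.0920 gives R_L ≥ R_th(1/0.0920 − 1) = 149.9 × 9.870 = 1.48 MΩ.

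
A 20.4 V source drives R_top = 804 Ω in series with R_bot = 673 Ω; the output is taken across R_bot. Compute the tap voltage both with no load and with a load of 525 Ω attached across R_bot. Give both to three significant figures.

Open-circuit: V = 20.4 × 673/(804 + 673) = 9.30 V.
With the load, R_bot becomes R_bot‖R_L = 294.9 Ω, so V = 20.4 × 294.9/1099 = 5.47 V.

Unloaded: 9.30 V; loaded: 5.47 V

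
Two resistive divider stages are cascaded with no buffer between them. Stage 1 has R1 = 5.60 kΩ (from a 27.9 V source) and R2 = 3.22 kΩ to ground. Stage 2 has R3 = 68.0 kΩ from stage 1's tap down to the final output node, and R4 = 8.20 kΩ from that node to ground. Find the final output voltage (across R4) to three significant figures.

Stage 2 presents R3+R4 = 76.20 kΩ as a load on stage 1's tap.
Stage 1's lower leg becomes R2‖(R3+R4) = 3.089 kΩ, so V_mid = 27.9 × 3.089/8.689 = 9.920 V.
Stage 2 is itself unloaded: V_out = V_mid × R4/(R3+R4) = 9.920 × 8.20/76.20 = 1.07 V.

V_out ≈ 1.07 V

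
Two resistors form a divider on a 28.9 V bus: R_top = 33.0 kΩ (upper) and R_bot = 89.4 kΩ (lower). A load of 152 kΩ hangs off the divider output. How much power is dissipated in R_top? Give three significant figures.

P ≈ 3.46 mW

Total resistance from the source is R_top + (R_bot‖R_L) = 89.29 kΩ, so I = 28.9/89.29 kΩ = 0.3237 mA.
P = I²·R_top = (0.3237 mA)² × 33.0 kΩ = 3.46 mW.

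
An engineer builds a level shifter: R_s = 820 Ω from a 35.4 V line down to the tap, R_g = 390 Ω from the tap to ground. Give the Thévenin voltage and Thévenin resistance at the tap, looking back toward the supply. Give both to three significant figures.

V_th is the open-circuit tap voltage: 35.4 × 390/(820 + 390) = 11.4 V.
With the supply zeroed, R_s and R_g appear in parallel from the tap: R_th = R_s‖R_g = (820 × 390)/1210 = 264 Ω.

V_th = 11.4 V, R_th = 264 Ω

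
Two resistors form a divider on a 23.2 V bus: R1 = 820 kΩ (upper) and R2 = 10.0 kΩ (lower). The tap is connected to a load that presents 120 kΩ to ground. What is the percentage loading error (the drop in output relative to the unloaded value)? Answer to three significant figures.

The divider's output (Thévenin) resistance is R1‖R2 = 9.880 kΩ.
Fractional drop under load = R_th/(R_th + R_L) = 9.880 / (9.880 + 120) = 0.07607.
So the output falls by 7.61 %.

7.61 %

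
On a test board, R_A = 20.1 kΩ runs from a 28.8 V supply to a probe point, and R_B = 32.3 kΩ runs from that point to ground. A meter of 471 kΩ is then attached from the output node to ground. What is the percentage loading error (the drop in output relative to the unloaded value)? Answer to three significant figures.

The divider's output (Thévenin) resistance is R_A‖R_B = 12.39 kΩ.
Fractional drop under load = R_th/(R_th + R_L) = 12.39 / (12.39 + 471) = 0.02563.
So the output falls by 2.56 %.

2.56 %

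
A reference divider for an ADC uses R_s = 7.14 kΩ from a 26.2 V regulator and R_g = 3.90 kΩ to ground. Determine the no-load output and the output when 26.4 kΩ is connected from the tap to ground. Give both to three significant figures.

Open-circuit: V = 26.2 × 3.90/(7.14 + 3.90) = 9.26 V.
With the load, R_g becomes R_g‖R_L = 3.398 kΩ, so V = 26.2 × 3.398/10.54 = 8.45 V.

Unloaded: 9.26 V; loaded: 8.45 V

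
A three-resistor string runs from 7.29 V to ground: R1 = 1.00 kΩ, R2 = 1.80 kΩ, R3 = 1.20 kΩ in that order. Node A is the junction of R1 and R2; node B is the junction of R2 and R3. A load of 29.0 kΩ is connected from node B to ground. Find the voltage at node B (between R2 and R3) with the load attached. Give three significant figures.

V ≈ 2.13 V

At node B, R3 is in parallel with the load: R3‖R_L = 1.152 kΩ.
Below node A the resistance is R2 + (R3‖R_L) = 2.952 kΩ, so V_A = 7.29 × 2.952/3.952 = 5.446 V.
Then V_B = V_A × (R3‖R_L)/(R2 + R3‖R_L) = 5.446 × 1.152/2.952 = 2.13 V.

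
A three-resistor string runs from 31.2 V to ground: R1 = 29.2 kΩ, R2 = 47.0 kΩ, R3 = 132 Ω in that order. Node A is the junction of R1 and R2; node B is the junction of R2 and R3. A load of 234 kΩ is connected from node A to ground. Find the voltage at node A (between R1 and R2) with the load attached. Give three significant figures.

V ≈ 17.9 V

Below node A the series string R2+R3 = 47130 Ω sits in parallel with the 234000 Ω load: 39230 Ω.
V_A = 31.2 × 39230/(29200 + 39230) = 17.9 V.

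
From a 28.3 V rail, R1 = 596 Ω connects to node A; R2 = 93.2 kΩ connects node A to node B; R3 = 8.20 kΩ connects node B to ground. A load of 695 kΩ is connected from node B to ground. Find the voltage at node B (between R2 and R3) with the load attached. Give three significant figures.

At node B, R3 is in parallel with the load: R3‖R_L = 8104 Ω.
Below node A the resistance is R2 + (R3‖R_L) = 101300 Ω, so V_A = 28.3 × 101300/101900 = 28.13 V.
Then V_B = V_A × (R3‖R_L)/(R2 + R3‖R_L) = 28.13 × 8104/101300 = 2.25 V.

V ≈ 2.25 V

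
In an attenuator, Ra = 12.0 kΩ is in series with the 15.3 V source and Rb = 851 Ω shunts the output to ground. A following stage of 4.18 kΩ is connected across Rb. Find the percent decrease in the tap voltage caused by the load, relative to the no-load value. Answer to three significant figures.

16.0 %

The divider's output (Thévenin) resistance is Ra‖Rb = 794.6 Ω.
Fractional drop under load = R_th/(R_th + R_L) = 794.6 / (794.6 + 4180) = 0.1597.
So the output falls by 16.0 %.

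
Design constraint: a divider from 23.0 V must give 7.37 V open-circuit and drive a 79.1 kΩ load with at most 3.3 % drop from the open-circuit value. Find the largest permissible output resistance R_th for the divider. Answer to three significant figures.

Loading drop = R_th/(R_th + R_L) ≤ 0.0330, so R_th ≤ R_L · ε/(1−ε) = 79.1 kΩ × 0.0330/0.9670 = 2.70 kΩ.

R_th ≤ 2.70 kΩ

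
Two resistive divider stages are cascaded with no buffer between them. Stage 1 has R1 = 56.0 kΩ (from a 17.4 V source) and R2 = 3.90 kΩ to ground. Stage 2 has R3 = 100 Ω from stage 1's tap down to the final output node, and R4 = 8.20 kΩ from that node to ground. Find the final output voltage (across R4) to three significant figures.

V_out ≈ 0.778 V

Stage 2 presents R3+R4 = 8300 Ω as a load on stage 1's tap.
Stage 1's lower leg becomes R2‖(R3+R4) = 2653 Ω, so V_mid = 17.4 × 2653/58650 = 0.7871 V.
Stage 2 is itself unloaded: V_out = V_mid × R4/(R3+R4) = 0.7871 × 8200/8300 = 0.778 V.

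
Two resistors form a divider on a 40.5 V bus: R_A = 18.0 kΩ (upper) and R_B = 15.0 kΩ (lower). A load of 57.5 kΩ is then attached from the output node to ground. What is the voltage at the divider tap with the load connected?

The load sits in parallel with R_B: R_B‖R_L = (15.0 × 57.5) / (15.0 + 57.5) = 11.90 kΩ.
V_out = 40.5 × 11.90 / (18.0 + 11.90) = 40.5 × 11.90/29.90 = 16.1 V.

V_out ≈ 16.1 V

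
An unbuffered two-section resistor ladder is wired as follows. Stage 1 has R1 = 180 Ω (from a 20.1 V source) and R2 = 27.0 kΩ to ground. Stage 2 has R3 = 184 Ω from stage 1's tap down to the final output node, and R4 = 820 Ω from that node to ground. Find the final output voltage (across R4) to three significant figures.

Stage 2 presents R3+R4 = 1004 Ω as a load on stage 1's tap.
Stage 1's lower leg becomes R2‖(R3+R4) = 968.0 Ω, so V_mid = 20.1 × 968.0/1148 = 16.95 V.
Stage 2 is itself unloaded: V_out = V_mid × R4/(R3+R4) = 16.95 × 820/1004 = 13.8 V.

V_out ≈ 13.8 V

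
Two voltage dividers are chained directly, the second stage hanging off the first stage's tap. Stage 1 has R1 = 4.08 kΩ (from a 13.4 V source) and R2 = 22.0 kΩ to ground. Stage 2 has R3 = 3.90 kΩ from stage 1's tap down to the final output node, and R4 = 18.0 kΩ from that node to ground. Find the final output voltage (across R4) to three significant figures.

Stage 2 presents R3+R4 = 21.90 kΩ as a load on stage 1's tap.
Stage 1's lower leg becomes R2‖(R3+R4) = 10.97 kΩ, so V_mid = 13.4 × 10.97/15.05 = 9.769 V.
Stage 2 is itself unloaded: V_out = V_mid × R4/(R3+R4) = 9.769 × 18.0/21.90 = 8.03 V.

V_out ≈ 8.03 V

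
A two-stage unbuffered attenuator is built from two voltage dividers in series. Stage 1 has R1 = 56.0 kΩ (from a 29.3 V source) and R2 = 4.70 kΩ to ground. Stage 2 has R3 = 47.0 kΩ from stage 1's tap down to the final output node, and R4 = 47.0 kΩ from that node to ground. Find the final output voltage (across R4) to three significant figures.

Stage 2 presents R3+R4 = 94.00 kΩ as a load on stage 1's tap.
Stage 1's lower leg becomes R2‖(R3+R4) = 4.476 kΩ, so V_mid = 29.3 × 4.476/60.48 = 2.169 V.
Stage 2 is itself unloaded: V_out = V_mid × R4/(R3+R4) = 2.169 × 47.0/94.00 = 1.08 V.

V_out ≈ 1.08 V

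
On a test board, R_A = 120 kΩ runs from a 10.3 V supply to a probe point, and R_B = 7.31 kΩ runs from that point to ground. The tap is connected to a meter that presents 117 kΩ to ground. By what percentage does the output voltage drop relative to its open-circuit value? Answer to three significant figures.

5.56 %

The divider's output (Thévenin) resistance is R_A‖R_B = 6.890 kΩ.
Fractional drop under load = R_th/(R_th + R_L) = 6.890 / (6.890 + 117) = 0.05562.
So the output falls by 5.56 %.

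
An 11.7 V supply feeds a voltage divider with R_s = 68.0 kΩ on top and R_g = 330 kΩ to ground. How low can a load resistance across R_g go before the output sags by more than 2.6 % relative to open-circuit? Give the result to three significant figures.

Output resistance R_th = R_s‖R_g = (68.0 × 330)/398.0 = 56.38 kΩ.
The fractional drop is R_th/(R_th + R_L); requiring this ≤ 0.0260 gives R_L ≥ R_th(1/0.0260 − 1) = 56.38 × 37.46 = 2.11 MΩ.

R_L(min) ≈ 2.11 MΩ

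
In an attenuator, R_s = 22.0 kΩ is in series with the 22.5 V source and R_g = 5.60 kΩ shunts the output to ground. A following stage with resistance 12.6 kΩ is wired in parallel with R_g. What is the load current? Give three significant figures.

I_L ≈ 0.268 mA

R_g‖R_L = 3.877 kΩ; V_out = 22.5 × 3.877/25.88 = 3.371 V.
I_L = V_out / R_L = 3.371 / 12.6 kΩ = 0.268 mA.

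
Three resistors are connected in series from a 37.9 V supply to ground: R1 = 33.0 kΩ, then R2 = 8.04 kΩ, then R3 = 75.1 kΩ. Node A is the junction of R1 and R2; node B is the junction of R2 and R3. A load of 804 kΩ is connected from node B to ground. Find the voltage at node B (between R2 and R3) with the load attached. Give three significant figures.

At node B, R3 is in parallel with the load: R3‖R_L = 68.68 kΩ.
Below node A the resistance is R2 + (R3‖R_L) = 76.72 kΩ, so V_A = 37.9 × 76.72/109.7 = 26.50 V.
Then V_B = V_A × (R3‖R_L)/(R2 + R3‖R_L) = 26.50 × 68.68/76.72 = 23.7 V.

V ≈ 23.7 V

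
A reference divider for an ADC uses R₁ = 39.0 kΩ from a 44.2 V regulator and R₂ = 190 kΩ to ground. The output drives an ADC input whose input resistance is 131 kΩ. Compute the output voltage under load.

V_out ≈ 29.4 V

The load sits in parallel with R₂: R₂‖R_L = (190 × 131) / (190 + 131) = 77.54 kΩ.
V_out = 44.2 × 77.54 / (39.0 + 77.54) = 44.2 × 77.54/116.5 = 29.4 V.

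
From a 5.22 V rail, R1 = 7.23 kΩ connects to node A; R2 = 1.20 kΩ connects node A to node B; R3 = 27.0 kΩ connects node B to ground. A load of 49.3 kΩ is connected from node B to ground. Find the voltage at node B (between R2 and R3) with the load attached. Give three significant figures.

At node B, R3 is in parallel with the load: R3‖R_L = 17.45 kΩ.
Below node A the resistance is R2 + (R3‖R_L) = 18.65 kΩ, so V_A = 5.22 × 18.65/25.88 = 3.761 V.
Then V_B = V_A × (R3‖R_L)/(R2 + R3‖R_L) = 3.761 × 17.45/18.65 = 3.52 V.

V ≈ 3.52 V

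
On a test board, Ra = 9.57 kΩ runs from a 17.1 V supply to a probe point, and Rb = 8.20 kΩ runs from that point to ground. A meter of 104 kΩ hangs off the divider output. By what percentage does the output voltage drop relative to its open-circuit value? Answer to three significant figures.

The divider's output (Thévenin) resistance is Ra‖Rb = 4.416 kΩ.
Fractional drop under load = R_th/(R_th + R_L) = 4.416 / (4.416 + 104) = 0.04073.
So the output falls by 4.07 %.

4.07 %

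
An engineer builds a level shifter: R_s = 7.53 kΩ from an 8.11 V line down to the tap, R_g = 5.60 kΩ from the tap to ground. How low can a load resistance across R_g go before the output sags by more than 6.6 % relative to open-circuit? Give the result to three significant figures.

Output resistance R_th = R_s‖R_g = (7.53 × 5.60)/13.13 = 3.212 kΩ.
The fractional drop is R_th/(R_th + R_L); requiring this ≤ 0.0660 gives R_L ≥ R_th(1/0.0660 − 1) = 3.212 × 14.15 = 45.4 kΩ.

R_L(min) ≈ 45.4 kΩ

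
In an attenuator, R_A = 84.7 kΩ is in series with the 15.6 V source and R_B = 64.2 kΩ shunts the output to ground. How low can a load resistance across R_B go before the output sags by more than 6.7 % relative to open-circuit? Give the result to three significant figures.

Output resistance R_th = R_A‖R_B = (84.7 × 64.2)/148.9 = 36.52 kΩ.
The fractional drop is R_th/(R_th + R_L); requiring this ≤ 0.0670 gives R_L ≥ R_th(1/0.0670 − 1) = 36.52 × 13.93 = 509 kΩ.

R_L(min) ≈ 509 kΩ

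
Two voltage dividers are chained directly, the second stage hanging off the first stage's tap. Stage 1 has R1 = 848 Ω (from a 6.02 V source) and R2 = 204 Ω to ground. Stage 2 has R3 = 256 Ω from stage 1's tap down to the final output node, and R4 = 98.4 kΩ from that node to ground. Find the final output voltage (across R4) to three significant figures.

Stage 2 presents R3+R4 = 98660 Ω as a load on stage 1's tap.
Stage 1's lower leg becomes R2‖(R3+R4) = 203.6 Ω, so V_mid = 6.02 × 203.6/1052 = 1.165 V.
Stage 2 is itself unloaded: V_out = V_mid × R4/(R3+R4) = 1.165 × 98400/98660 = 1.16 V.

V_out ≈ 1.16 V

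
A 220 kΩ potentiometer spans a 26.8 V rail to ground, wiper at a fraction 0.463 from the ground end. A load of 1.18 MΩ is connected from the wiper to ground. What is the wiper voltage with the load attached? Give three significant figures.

V ≈ 11.9 V

The wiper splits the pot into (1−α)R = 118.1 kΩ above and αR = 101.9 kΩ below.
Lower section ‖ load = 93.77 kΩ.
V_wiper = 26.8 × 93.77/(118.1 + 93.77) = 11.9 V.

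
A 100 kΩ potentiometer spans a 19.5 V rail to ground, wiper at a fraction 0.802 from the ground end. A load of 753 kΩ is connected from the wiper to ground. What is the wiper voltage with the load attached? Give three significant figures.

The wiper splits the pot into (1−α)R = 19.80 kΩ above and αR = 80.20 kΩ below.
Lower section ‖ load = 72.48 kΩ.
V_wiper = 19.5 × 72.48/(19.80 + 72.48) = 15.3 V.

V ≈ 15.3 V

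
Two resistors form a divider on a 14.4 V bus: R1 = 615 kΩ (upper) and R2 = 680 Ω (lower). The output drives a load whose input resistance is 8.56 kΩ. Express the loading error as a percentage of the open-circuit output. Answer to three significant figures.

The divider's output (Thévenin) resistance is R1‖R2 = 679.2 Ω.
Fractional drop under load = R_th/(R_th + R_L) = 679.2 / (679.2 + 8560) = 0.07352.
So the output falls by 7.35 %.

7.35 %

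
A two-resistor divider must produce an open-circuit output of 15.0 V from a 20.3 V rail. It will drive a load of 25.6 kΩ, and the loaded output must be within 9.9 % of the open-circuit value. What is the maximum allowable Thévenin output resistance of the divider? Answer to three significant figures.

R_th ≤ 2.81 kΩ

Loading drop = R_th/(R_th + R_L) ≤ 0.0990, so R_th ≤ R_L · ε/(1−ε) = 25.6 kΩ × 0.0990/0.9010 = 2.81 kΩ.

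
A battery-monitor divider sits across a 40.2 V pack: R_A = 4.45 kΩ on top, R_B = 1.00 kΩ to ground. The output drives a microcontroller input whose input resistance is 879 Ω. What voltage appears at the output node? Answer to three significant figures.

V_out ≈ 3.82 V

The load sits in parallel with R_B: R_B‖R_L = (1000 × 879) / (1000 + 879) = 467.8 Ω.
V_out = 40.2 × 467.8 / (4450 + 467.8) = 40.2 × 467.8/4918 = 3.82 V.
(Unloaded it would have been 7.38 V.)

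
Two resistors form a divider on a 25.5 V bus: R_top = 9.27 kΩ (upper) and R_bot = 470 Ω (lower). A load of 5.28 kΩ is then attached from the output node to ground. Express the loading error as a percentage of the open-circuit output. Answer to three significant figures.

The divider's output (Thévenin) resistance is R_top‖R_bot = 447.3 Ω.
Fractional drop under load = R_th/(R_th + R_L) = 447.3 / (447.3 + 5280) = 0.07810.
So the output falls by 7.81 %.

7.81 %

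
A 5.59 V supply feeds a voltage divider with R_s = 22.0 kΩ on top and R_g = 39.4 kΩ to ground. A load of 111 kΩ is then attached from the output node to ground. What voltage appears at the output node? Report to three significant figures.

The load sits in parallel with R_g: R_g‖R_L = (39.4 × 111) / (39.4 + 111) = 29.08 kΩ.
V_out = 5.59 × 29.08 / (22.0 + 29.08) = 5.59 × 29.08/51.08 = 3.18 V.
(Unloaded it would have been 3.59 V.)

V_out ≈ 3.18 V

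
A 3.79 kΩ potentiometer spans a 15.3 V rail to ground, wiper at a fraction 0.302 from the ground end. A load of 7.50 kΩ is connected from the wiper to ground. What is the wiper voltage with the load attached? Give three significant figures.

The wiper splits the pot into (1−α)R = 2.645 kΩ above and αR = 1.145 kΩ below.
Lower section ‖ load = 0.9930 kΩ.
V_wiper = 15.3 × 0.9930/(2.645 + 0.9930) = 4.18 V.

V ≈ 4.18 V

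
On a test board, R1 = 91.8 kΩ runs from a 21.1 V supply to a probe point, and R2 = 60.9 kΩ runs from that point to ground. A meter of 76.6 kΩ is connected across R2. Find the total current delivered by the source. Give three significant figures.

I ≈ 0.168 mA

R2‖R_L = 33.93 kΩ, so the source sees R1 + R2‖R_L = 125.7 kΩ.
I = 21.1 V / 125.7 kΩ = 0.168 mA.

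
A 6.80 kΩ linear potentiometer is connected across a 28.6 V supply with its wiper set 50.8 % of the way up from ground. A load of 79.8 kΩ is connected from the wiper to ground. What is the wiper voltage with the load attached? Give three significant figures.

The wiper splits the pot into (1−α)R = 3.346 kΩ above and αR = 3.454 kΩ below.
Lower section ‖ load = 3.311 kΩ.
V_wiper = 28.6 × 3.311/(3.346 + 3.311) = 14.2 V.

V ≈ 14.2 V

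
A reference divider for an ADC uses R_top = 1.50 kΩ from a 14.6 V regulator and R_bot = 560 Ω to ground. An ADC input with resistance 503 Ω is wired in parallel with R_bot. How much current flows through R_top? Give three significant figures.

R_bot‖R_L = 265.0 Ω, so the source sees R_top + R_bot‖R_L = 1765 Ω.
I = 14.6 V / 1765 Ω = 8.27 mA.

I ≈ 8.27 mA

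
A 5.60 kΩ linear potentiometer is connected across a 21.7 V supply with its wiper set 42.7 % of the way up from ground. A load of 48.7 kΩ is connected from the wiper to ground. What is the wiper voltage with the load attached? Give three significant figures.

V ≈ 9.01 V

The wiper splits the pot into (1−α)R = 3.209 kΩ above and αR = 2.391 kΩ below.
Lower section ‖ load = 2.279 kΩ.
V_wiper = 21.7 × 2.279/(3.209 + 2.279) = 9.01 V.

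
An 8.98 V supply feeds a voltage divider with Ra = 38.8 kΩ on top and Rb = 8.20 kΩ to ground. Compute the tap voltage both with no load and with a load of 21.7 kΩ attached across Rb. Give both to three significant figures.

Open-circuit: V = 8.98 × 8.20/(38.8 + 8.20) = 1.57 V.
With the load, Rb becomes Rb‖R_L = 5.951 kΩ, so V = 8.98 × 5.951/44.75 = 1.19 V.

Unloaded: 1.57 V; loaded: 1.19 V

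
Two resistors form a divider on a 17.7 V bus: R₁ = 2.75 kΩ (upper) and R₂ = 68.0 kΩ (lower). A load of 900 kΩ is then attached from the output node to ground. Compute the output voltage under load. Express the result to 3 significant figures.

V_out ≈ 17.0 V

The load sits in parallel with R₂: R₂‖R_L = (68.0 × 900) / (68.0 + 900) = 63.22 kΩ.
V_out = 17.7 × 63.22 / (2.75 + 63.22) = 17.7 × 63.22/65.97 = 17.0 V.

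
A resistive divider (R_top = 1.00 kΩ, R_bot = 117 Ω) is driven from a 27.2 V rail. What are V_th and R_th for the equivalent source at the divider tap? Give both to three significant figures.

V_th is the open-circuit tap voltage: 27.2 × 117/(1000 + 117) = 2.85 V.
With the supply zeroed, R_top and R_bot appear in parallel from the tap: R_th = R_top‖R_bot = (1000 × 117)/1117 = 105 Ω.

V_th = 2.85 V, R_th = 105 Ω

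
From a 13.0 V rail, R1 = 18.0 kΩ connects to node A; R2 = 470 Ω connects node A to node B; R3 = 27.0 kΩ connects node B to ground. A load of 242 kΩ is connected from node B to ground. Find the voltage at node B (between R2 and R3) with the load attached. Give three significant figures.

At node B, R3 is in parallel with the load: R3‖R_L = 24290 Ω.
Below node A the resistance is R2 + (R3‖R_L) = 24760 Ω, so V_A = 13.0 × 24760/42760 = 7.528 V.
Then V_B = V_A × (R3‖R_L)/(R2 + R3‖R_L) = 7.528 × 24290/24760 = 7.38 V.

V ≈ 7.38 V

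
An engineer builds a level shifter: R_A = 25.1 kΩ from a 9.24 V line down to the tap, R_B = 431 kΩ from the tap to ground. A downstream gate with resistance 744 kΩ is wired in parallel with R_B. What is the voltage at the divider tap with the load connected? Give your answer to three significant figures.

The load sits in parallel with R_B: R_B‖R_L = (431 × 744) / (431 + 744) = 272.9 kΩ.
V_out = 9.24 × 272.9 / (25.1 + 272.9) = 9.24 × 272.9/298.0 = 8.46 V.

V_out ≈ 8.46 V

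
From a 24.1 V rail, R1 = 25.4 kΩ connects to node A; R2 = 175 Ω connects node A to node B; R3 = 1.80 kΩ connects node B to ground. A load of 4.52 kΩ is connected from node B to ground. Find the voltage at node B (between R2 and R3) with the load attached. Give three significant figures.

V ≈ 1.15 V

At node B, R3 is in parallel with the load: R3‖R_L = 1287 Ω.
Below node A the resistance is R2 + (R3‖R_L) = 1462 Ω, so V_A = 24.1 × 1462/26860 = 1.312 V.
Then V_B = V_A × (R3‖R_L)/(R2 + R3‖R_L) = 1.312 × 1287/1462 = 1.15 V.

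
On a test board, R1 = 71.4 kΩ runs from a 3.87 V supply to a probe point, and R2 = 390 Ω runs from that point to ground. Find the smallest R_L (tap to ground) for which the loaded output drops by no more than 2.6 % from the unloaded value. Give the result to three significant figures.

Output resistance R_th = R1‖R2 = (71400 × 390)/71790 = 387.9 Ω.
The fractional drop is R_th/(R_th + R_L); requiring this ≤ 0.0260 gives R_L ≥ R_th(1/0.0260 − 1) = 387.9 × 37.46 = 14.5 kΩ.

R_L(min) ≈ 14.5 kΩ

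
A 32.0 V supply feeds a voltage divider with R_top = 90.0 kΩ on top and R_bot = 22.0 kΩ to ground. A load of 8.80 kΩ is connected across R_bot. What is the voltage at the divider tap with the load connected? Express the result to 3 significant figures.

V_out ≈ 2.09 V

The load sits in parallel with R_bot: R_bot‖R_L = (22.0 × 8.80) / (22.0 + 8.80) = 6.286 kΩ.
V_out = 32.0 × 6.286 / (90.0 + 6.286) = 32.0 × 6.286/96.29 = 2.09 V.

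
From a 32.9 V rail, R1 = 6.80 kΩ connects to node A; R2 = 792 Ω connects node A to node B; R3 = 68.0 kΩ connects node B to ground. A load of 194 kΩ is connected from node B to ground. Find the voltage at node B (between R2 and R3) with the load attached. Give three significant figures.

V ≈ 28.6 V

At node B, R3 is in parallel with the load: R3‖R_L = 50350 Ω.
Below node A the resistance is R2 + (R3‖R_L) = 51140 Ω, so V_A = 32.9 × 51140/57940 = 29.04 V.
Then V_B = V_A × (R3‖R_L)/(R2 + R3‖R_L) = 29.04 × 50350/51140 = 28.6 V.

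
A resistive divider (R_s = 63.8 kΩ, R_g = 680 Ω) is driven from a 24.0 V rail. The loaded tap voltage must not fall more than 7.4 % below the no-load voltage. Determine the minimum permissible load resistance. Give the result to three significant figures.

Output resistance R_th = R_s‖R_g = (63800 × 680)/64480 = 672.8 Ω.
The fractional drop is R_th/(R_th + R_L); requiring this ≤ 0.0740 gives R_L ≥ R_th(1/0.0740 − 1) = 672.8 × 12.51 = 8.42 kΩ.

R_L(min) ≈ 8.42 kΩ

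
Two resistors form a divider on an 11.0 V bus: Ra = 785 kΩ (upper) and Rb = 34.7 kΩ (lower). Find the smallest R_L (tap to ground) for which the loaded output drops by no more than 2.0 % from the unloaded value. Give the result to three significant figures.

R_L(min) ≈ 1.63 MΩ

Output resistance R_th = Ra‖Rb = (785 × 34.7)/819.7 = 33.23 kΩ.
The fractional drop is R_th/(R_th + R_L); requiring this ≤ 0.0200 gives R_L ≥ R_th(1/0.0200 − 1) = 33.23 × 49.00 = 1.63 MΩ.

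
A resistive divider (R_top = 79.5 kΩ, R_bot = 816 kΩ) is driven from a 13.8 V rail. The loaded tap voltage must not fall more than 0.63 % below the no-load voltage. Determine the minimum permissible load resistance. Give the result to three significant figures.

R_L(min) ≈ 11.4 MΩ

Output resistance R_th = R_top‖R_bot = (79.5 × 816)/895.5 = 72.44 kΩ.
The fractional drop is R_th/(R_th + R_L); requiring this ≤ 0.00630 gives R_L ≥ R_th(1/0.00630 − 1) = 72.44 × 157.7 = 11.4 MΩ.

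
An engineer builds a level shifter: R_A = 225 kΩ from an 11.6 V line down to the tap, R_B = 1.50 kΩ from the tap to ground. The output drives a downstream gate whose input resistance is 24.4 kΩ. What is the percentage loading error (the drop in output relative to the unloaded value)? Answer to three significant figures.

The divider's output (Thévenin) resistance is R_A‖R_B = 1.490 kΩ.
Fractional drop under load = R_th/(R_th + R_L) = 1.490 / (1.490 + 24.4) = 0.05755.
So the output falls by 5.76 %.

5.76 %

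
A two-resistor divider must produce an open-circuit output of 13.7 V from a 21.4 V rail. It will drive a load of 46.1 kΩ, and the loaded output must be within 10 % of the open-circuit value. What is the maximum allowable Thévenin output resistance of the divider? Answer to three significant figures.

Loading drop = R_th/(R_th + R_L) ≤ 0.100, so R_th ≤ R_L · ε/(1−ε) = 46.1 kΩ × 0.100/0.9000 = 5.12 kΩ.
(Any R1, R2 with R2/(R1+R2) = 0.640 and R1‖R2 ≤ 5.12 kΩ will meet the spec.)

R_th ≤ 5.12 kΩ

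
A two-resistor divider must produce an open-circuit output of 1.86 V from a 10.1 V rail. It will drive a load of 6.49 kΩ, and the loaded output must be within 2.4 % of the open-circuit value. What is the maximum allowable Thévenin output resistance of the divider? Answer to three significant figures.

Loading drop = R_th/(R_th + R_L) ≤ 0.0240, so R_th ≤ R_L · ε/(1−ε) = 6.49 kΩ × 0.0240/0.9760 = 160 Ω.
(Any R1, R2 with R2/(R1+R2) = 0.184 and R1‖R2 ≤ 160 Ω will meet the spec.)

R_th ≤ 160 Ω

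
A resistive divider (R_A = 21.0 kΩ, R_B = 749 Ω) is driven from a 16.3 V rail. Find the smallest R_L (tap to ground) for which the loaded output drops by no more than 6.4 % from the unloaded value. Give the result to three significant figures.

Output resistance R_th = R_A‖R_B = (21000 × 749)/21750 = 723.2 Ω.
The fractional drop is R_th/(R_th + R_L); requiring this ≤ 0.0640 gives R_L ≥ R_th(1/0.0640 − 1) = 723.2 × 14.62 = 10.6 kΩ.

R_L(min) ≈ 10.6 kΩ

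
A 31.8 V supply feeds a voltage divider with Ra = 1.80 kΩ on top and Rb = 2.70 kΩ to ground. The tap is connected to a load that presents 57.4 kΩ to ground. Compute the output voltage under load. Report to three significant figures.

V_out ≈ 18.7 V

The load sits in parallel with Rb: Rb‖R_L = (2.70 × 57.4) / (2.70 + 57.4) = 2.579 kΩ.
V_out = 31.8 × 2.579 / (1.80 + 2.579) = 31.8 × 2.579/4.379 = 18.7 V.
(Unloaded it would have been 19.1 V.)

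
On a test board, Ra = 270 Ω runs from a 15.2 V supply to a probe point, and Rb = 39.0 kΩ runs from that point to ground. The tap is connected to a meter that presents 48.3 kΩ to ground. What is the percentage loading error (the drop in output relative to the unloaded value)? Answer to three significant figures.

0.552 %

The divider's output (Thévenin) resistance is Ra‖Rb = 268.1 Ω.
Fractional drop under load = R_th/(R_th + R_L) = 268.1 / (268.1 + 48300) = 0.005521.
So the output falls by 0.552 %.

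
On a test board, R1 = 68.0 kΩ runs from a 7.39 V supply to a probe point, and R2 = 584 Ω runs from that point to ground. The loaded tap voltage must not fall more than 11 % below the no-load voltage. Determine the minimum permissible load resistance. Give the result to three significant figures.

R_L(min) ≈ 4.68 kΩ

Output resistance R_th = R1‖R2 = (68000 × 584)/68580 = 579.0 Ω.
The fractional drop is R_th/(R_th + R_L); requiring this ≤ 0.110 gives R_L ≥ R_th(1/0.110 − 1) = 579.0 × 8.091 = 4.68 kΩ.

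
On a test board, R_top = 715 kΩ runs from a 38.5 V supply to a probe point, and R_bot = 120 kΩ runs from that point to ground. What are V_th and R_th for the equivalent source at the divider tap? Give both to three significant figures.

V_th = 5.53 V, R_th = 103 kΩ

V_th is the open-circuit tap voltage: 38.5 × 120/(715 + 120) = 5.53 V.
With the supply zeroed, R_top and R_bot appear in parallel from the tap: R_th = R_top‖R_bot = (715 × 120)/835.0 = 103 kΩ.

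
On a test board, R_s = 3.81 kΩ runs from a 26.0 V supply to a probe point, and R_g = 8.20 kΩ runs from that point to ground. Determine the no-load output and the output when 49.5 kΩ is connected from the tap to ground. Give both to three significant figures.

Open-circuit: V = 26.0 × 8.20/(3.81 + 8.20) = 17.8 V.
With the load, R_g becomes R_g‖R_L = 7.035 kΩ, so V = 26.0 × 7.035/10.84 = 16.9 V.

Unloaded: 17.8 V; loaded: 16.9 V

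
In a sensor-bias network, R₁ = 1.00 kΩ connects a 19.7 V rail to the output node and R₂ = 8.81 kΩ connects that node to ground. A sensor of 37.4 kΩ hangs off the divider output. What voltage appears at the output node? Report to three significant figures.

The load sits in parallel with R₂: R₂‖R_L = (8.81 × 37.4) / (8.81 + 37.4) = 7.130 kΩ.
V_out = 19.7 × 7.130 / (1.00 + 7.130) = 19.7 × 7.130/8.130 = 17.3 V.

V_out ≈ 17.3 V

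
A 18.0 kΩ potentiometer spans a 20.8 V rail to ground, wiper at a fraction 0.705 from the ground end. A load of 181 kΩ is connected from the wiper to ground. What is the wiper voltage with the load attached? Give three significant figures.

V ≈ 14.4 V

The wiper splits the pot into (1−α)R = 5.310 kΩ above and αR = 12.69 kΩ below.
Lower section ‖ load = 11.86 kΩ.
V_wiper = 20.8 × 11.86/(5.310 + 11.86) = 14.4 V.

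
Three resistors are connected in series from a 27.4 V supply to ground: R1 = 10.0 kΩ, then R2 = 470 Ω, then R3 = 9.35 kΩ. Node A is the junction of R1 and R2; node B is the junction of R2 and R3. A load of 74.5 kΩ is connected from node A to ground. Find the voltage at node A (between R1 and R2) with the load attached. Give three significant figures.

Below node A the series string R2+R3 = 9820 Ω sits in parallel with the 74500 Ω load: 8676 Ω.
V_A = 27.4 × 8676/(10000 + 8676) = 12.7 V.

V ≈ 12.7 V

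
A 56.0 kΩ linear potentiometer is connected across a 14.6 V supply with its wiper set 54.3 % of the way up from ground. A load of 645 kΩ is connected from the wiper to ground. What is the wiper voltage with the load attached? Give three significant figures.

V ≈ 7.76 V

The wiper splits the pot into (1−α)R = 25.59 kΩ above and αR = 30.41 kΩ below.
Lower section ‖ load = 29.04 kΩ.
V_wiper = 14.6 × 29.04/(25.59 + 29.04) = 7.76 V.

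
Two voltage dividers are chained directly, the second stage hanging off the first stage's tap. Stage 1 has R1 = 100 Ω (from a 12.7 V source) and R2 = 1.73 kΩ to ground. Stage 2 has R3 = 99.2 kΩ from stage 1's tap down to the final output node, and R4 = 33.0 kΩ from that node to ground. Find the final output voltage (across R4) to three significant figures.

Stage 2 presents R3+R4 = 132200 Ω as a load on stage 1's tap.
Stage 1's lower leg becomes R2‖(R3+R4) = 1708 Ω, so V_mid = 12.7 × 1708/1808 = 12.00 V.
Stage 2 is itself unloaded: V_out = V_mid × R4/(R3+R4) = 12.00 × 33000/132200 = 2.99 V.

V_out ≈ 2.99 V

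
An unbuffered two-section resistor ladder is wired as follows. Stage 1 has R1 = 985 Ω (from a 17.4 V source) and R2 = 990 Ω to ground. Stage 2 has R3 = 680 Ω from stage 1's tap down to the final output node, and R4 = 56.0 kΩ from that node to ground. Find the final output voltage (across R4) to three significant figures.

Stage 2 presents R3+R4 = 56680 Ω as a load on stage 1's tap.
Stage 1's lower leg becomes R2‖(R3+R4) = 973.0 Ω, so V_mid = 17.4 × 973.0/1958 = 8.647 V.
Stage 2 is itself unloaded: V_out = V_mid × R4/(R3+R4) = 8.647 × 56000/56680 = 8.54 V.

V_out ≈ 8.54 V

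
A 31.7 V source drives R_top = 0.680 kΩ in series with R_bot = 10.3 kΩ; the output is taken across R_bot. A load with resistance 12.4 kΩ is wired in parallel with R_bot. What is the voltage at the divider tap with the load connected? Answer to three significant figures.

The load sits in parallel with R_bot: R_bot‖R_L = (10300 × 12400) / (10300 + 12400) = 5626 Ω.
V_out = 31.7 × 5626 / (680 + 5626) = 31.7 × 5626/6306 = 28.3 V.
(Unloaded it would have been 29.7 V.)

V_out ≈ 28.3 V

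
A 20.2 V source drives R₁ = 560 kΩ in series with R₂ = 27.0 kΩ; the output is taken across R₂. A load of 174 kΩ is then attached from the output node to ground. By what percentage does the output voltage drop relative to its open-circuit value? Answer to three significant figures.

12.9 %

Unloaded V = 20.2 × 27.0/587.0 = 0.92913 V.
Loaded: R₂‖R_L = 23.37 kΩ, giving V = 20.2 × 23.37/583.4 = 0.80932 V.
Drop = (0.92913 − 0.80932) / 0.92913 = 12.9 %.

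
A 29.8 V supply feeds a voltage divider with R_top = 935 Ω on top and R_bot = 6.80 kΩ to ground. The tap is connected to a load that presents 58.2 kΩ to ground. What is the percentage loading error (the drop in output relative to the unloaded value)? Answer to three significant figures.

The divider's output (Thévenin) resistance is R_top‖R_bot = 822.0 Ω.
Fractional drop under load = R_th/(R_th + R_L) = 822.0 / (822.0 + 58200) = 0.01393.
So the output falls by 1.39 %.

1.39 %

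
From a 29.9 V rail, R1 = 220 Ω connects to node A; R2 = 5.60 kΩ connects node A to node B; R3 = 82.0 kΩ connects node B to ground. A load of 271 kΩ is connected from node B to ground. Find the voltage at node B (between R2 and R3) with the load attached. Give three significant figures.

At node B, R3 is in parallel with the load: R3‖R_L = 62950 Ω.
Below node A the resistance is R2 + (R3‖R_L) = 68550 Ω, so V_A = 29.9 × 68550/68770 = 29.80 V.
Then V_B = V_A × (R3‖R_L)/(R2 + R3‖R_L) = 29.80 × 62950/68550 = 27.4 V.

V ≈ 27.4 V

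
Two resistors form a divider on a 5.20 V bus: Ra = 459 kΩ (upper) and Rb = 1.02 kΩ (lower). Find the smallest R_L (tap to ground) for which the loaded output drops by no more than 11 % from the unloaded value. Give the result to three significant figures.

Output resistance R_th = Ra‖Rb = (459 × 1.02)/460.0 = 1.018 kΩ.
The fractional drop is R_th/(R_th + R_L); requiring this ≤ 0.110 gives R_L ≥ R_th(1/0.110 − 1) = 1.018 × 8.091 = 8.23 kΩ.

R_L(min) ≈ 8.23 kΩ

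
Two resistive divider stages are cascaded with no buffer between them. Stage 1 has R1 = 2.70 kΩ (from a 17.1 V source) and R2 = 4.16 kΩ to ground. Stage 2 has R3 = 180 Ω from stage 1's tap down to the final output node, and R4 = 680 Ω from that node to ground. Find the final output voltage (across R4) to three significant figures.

V_out ≈ 2.82 V

Stage 2 presents R3+R4 = 860.0 Ω as a load on stage 1's tap.
Stage 1's lower leg becomes R2‖(R3+R4) = 712.7 Ω, so V_mid = 17.1 × 712.7/3413 = 3.571 V.
Stage 2 is itself unloaded: V_out = V_mid × R4/(R3+R4) = 3.571 × 680/860.0 = 2.82 V.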